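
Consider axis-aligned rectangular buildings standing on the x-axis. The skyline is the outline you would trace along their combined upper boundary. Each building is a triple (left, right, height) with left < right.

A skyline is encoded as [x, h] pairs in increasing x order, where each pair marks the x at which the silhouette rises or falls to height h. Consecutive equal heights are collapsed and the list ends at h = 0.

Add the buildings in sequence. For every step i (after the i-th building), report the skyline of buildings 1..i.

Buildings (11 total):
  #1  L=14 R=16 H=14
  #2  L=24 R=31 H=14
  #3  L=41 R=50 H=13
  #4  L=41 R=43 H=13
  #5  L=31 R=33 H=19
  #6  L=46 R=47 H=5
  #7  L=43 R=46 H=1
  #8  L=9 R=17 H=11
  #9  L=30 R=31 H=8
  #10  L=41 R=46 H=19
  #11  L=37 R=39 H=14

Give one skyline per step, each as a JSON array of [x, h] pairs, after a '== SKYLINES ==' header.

== SKYLINES ==
[[14,14],[16,0]]
[[14,14],[16,0],[24,14],[31,0]]
[[14,14],[16,0],[24,14],[31,0],[41,13],[50,0]]
[[14,14],[16,0],[24,14],[31,0],[41,13],[50,0]]
[[14,14],[16,0],[24,14],[31,19],[33,0],[41,13],[50,0]]
[[14,14],[16,0],[24,14],[31,19],[33,0],[41,13],[50,0]]
[[14,14],[16,0],[24,14],[31,19],[33,0],[41,13],[50,0]]
[[9,11],[14,14],[16,11],[17,0],[24,14],[31,19],[33,0],[41,13],[50,0]]
[[9,11],[14,14],[16,11],[17,0],[24,14],[31,19],[33,0],[41,13],[50,0]]
[[9,11],[14,14],[16,11],[17,0],[24,14],[31,19],[33,0],[41,19],[46,13],[50,0]]
[[9,11],[14,14],[16,11],[17,0],[24,14],[31,19],[33,0],[37,14],[39,0],[41,19],[46,13],[50,0]]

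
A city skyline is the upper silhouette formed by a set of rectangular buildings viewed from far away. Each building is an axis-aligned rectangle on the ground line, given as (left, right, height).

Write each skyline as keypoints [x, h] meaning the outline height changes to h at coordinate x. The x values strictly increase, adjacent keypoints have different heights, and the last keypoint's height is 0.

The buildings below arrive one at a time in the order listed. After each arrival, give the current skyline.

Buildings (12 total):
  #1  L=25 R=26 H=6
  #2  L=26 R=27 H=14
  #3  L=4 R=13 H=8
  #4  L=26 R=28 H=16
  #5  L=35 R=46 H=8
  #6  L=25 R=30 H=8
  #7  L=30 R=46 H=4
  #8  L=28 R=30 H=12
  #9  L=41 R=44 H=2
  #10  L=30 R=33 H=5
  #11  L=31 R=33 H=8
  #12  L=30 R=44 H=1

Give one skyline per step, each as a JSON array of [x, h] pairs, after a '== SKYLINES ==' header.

== SKYLINES ==
[[25,6],[26,0]]
[[25,6],[26,14],[27,0]]
[[4,8],[13,0],[25,6],[26,14],[27,0]]
[[4,8],[13,0],[25,6],[26,16],[28,0]]
[[4,8],[13,0],[25,6],[26,16],[28,0],[35,8],[46,0]]
[[4,8],[13,0],[25,8],[26,16],[28,8],[30,0],[35,8],[46,0]]
[[4,8],[13,0],[25,8],[26,16],[28,8],[30,4],[35,8],[46,0]]
[[4,8],[13,0],[25,8],[26,16],[28,12],[30,4],[35,8],[46,0]]
[[4,8],[13,0],[25,8],[26,16],[28,12],[30,4],[35,8],[46,0]]
[[4,8],[13,0],[25,8],[26,16],[28,12],[30,5],[33,4],[35,8],[46,0]]
[[4,8],[13,0],[25,8],[26,16],[28,12],[30,5],[31,8],[33,4],[35,8],[46,0]]
[[4,8],[13,0],[25,8],[26,16],[28,12],[30,5],[31,8],[33,4],[35,8],[46,0]]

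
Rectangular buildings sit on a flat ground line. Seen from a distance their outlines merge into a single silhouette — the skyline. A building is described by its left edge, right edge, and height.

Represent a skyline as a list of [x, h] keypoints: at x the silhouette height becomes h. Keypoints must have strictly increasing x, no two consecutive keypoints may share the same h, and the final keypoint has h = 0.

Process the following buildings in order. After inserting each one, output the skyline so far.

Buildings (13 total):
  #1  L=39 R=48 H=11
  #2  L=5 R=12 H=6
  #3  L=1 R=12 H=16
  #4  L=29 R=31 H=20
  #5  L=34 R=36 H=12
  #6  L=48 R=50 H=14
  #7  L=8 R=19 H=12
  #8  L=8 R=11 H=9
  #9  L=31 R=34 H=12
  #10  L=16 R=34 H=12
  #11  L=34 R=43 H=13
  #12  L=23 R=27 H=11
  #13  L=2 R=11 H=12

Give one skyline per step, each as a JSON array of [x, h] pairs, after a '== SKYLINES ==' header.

== SKYLINES ==
[[39,11],[48,0]]
[[5,6],[12,0],[39,11],[48,0]]
[[1,16],[12,0],[39,11],[48,0]]
[[1,16],[12,0],[29,20],[31,0],[39,11],[48,0]]
[[1,16],[12,0],[29,20],[31,0],[34,12],[36,0],[39,11],[48,0]]
[[1,16],[12,0],[29,20],[31,0],[34,12],[36,0],[39,11],[48,14],[50,0]]
[[1,16],[12,12],[19,0],[29,20],[31,0],[34,12],[36,0],[39,11],[48,14],[50,0]]
[[1,16],[12,12],[19,0],[29,20],[31,0],[34,12],[36,0],[39,11],[48,14],[50,0]]
[[1,16],[12,12],[19,0],[29,20],[31,12],[36,0],[39,11],[48,14],[50,0]]
[[1,16],[12,12],[29,20],[31,12],[36,0],[39,11],[48,14],[50,0]]
[[1,16],[12,12],[29,20],[31,12],[34,13],[43,11],[48,14],[50,0]]
[[1,16],[12,12],[29,20],[31,12],[34,13],[43,11],[48,14],[50,0]]
[[1,16],[12,12],[29,20],[31,12],[34,13],[43,11],[48,14],[50,0]]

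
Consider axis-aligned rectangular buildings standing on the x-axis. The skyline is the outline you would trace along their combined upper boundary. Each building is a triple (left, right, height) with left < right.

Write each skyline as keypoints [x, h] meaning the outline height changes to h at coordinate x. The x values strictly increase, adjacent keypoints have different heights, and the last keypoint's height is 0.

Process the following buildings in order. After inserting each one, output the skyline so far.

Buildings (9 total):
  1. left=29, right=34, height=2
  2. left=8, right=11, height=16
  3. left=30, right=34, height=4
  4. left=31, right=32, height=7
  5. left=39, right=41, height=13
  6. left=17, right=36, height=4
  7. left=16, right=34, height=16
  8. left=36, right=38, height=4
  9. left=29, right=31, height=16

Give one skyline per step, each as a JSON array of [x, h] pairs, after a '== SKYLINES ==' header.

== SKYLINES ==
[[29,2],[34,0]]
[[8,16],[11,0],[29,2],[34,0]]
[[8,16],[11,0],[29,2],[30,4],[34,0]]
[[8,16],[11,0],[29,2],[30,4],[31,7],[32,4],[34,0]]
[[8,16],[11,0],[29,2],[30,4],[31,7],[32,4],[34,0],[39,13],[41,0]]
[[8,16],[11,0],[17,4],[31,7],[32,4],[36,0],[39,13],[41,0]]
[[8,16],[11,0],[16,16],[34,4],[36,0],[39,13],[41,0]]
[[8,16],[11,0],[16,16],[34,4],[38,0],[39,13],[41,0]]
[[8,16],[11,0],[16,16],[34,4],[38,0],[39,13],[41,0]]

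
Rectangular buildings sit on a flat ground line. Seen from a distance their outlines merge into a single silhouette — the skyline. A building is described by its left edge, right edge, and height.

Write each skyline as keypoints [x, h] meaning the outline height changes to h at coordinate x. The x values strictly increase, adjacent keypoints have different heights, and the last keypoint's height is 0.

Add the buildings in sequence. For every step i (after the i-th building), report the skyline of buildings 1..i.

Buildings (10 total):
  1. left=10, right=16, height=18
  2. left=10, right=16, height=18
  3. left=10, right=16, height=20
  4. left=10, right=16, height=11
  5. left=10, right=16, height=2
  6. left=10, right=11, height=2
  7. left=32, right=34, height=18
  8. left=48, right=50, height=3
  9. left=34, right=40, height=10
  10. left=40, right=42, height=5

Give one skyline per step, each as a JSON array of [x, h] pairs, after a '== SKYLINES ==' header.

== SKYLINES ==
[[10,18],[16,0]]
[[10,18],[16,0]]
[[10,20],[16,0]]
[[10,20],[16,0]]
[[10,20],[16,0]]
[[10,20],[16,0]]
[[10,20],[16,0],[32,18],[34,0]]
[[10,20],[16,0],[32,18],[34,0],[48,3],[50,0]]
[[10,20],[16,0],[32,18],[34,10],[40,0],[48,3],[50,0]]
[[10,20],[16,0],[32,18],[34,10],[40,5],[42,0],[48,3],[50,0]]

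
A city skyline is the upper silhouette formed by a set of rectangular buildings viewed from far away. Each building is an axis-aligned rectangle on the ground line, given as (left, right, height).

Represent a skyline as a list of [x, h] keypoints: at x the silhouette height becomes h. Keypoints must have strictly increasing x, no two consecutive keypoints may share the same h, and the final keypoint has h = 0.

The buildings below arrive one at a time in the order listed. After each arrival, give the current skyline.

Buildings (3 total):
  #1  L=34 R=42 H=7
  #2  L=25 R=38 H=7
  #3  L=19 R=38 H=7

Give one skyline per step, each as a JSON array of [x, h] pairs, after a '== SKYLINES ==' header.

== SKYLINES ==
[[34,7],[42,0]]
[[25,7],[42,0]]
[[19,7],[42,0]]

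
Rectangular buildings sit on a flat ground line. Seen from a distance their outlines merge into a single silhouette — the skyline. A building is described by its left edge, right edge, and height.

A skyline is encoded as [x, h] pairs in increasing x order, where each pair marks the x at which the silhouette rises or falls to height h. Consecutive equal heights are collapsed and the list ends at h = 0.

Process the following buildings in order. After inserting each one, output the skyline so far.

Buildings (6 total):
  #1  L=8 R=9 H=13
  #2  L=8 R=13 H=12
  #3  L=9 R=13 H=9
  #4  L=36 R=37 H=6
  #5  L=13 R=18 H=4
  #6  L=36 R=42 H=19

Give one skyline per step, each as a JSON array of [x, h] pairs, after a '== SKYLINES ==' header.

== SKYLINES ==
[[8,13],[9,0]]
[[8,13],[9,12],[13,0]]
[[8,13],[9,12],[13,0]]
[[8,13],[9,12],[13,0],[36,6],[37,0]]
[[8,13],[9,12],[13,4],[18,0],[36,6],[37,0]]
[[8,13],[9,12],[13,4],[18,0],[36,19],[42,0]]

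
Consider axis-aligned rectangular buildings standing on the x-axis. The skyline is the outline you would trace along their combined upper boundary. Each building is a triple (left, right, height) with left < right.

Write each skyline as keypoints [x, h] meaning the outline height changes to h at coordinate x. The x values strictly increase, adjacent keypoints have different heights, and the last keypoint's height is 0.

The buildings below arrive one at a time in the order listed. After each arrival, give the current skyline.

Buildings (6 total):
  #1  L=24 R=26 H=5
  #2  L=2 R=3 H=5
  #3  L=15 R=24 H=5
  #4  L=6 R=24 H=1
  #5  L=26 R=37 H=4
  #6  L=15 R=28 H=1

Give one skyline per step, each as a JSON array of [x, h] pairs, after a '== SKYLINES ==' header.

== SKYLINES ==
[[24,5],[26,0]]
[[2,5],[3,0],[24,5],[26,0]]
[[2,5],[3,0],[15,5],[26,0]]
[[2,5],[3,0],[6,1],[15,5],[26,0]]
[[2,5],[3,0],[6,1],[15,5],[26,4],[37,0]]
[[2,5],[3,0],[6,1],[15,5],[26,4],[37,0]]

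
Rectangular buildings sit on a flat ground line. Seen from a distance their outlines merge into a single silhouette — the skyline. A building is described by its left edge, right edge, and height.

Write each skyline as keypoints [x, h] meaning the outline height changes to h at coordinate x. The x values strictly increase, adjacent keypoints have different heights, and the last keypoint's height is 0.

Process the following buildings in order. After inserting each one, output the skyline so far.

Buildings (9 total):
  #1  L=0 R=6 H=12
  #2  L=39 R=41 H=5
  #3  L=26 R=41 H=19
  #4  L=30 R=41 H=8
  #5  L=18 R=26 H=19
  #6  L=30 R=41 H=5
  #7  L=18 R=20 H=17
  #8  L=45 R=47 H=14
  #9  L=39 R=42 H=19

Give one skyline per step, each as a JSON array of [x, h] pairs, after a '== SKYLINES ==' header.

== SKYLINES ==
[[0,12],[6,0]]
[[0,12],[6,0],[39,5],[41,0]]
[[0,12],[6,0],[26,19],[41,0]]
[[0,12],[6,0],[26,19],[41,0]]
[[0,12],[6,0],[18,19],[41,0]]
[[0,12],[6,0],[18,19],[41,0]]
[[0,12],[6,0],[18,19],[41,0]]
[[0,12],[6,0],[18,19],[41,0],[45,14],[47,0]]
[[0,12],[6,0],[18,19],[42,0],[45,14],[47,0]]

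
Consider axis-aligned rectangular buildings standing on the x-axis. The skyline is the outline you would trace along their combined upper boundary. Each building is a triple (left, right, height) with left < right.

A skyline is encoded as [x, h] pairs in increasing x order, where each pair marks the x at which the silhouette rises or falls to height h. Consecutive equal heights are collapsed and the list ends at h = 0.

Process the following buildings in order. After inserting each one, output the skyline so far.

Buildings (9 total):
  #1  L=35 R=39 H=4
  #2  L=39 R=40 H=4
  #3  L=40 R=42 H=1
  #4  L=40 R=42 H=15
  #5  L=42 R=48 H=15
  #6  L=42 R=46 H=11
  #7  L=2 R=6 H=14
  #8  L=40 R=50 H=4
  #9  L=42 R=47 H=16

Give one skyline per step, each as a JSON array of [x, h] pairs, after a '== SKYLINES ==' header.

== SKYLINES ==
[[35,4],[39,0]]
[[35,4],[40,0]]
[[35,4],[40,1],[42,0]]
[[35,4],[40,15],[42,0]]
[[35,4],[40,15],[48,0]]
[[35,4],[40,15],[48,0]]
[[2,14],[6,0],[35,4],[40,15],[48,0]]
[[2,14],[6,0],[35,4],[40,15],[48,4],[50,0]]
[[2,14],[6,0],[35,4],[40,15],[42,16],[47,15],[48,4],[50,0]]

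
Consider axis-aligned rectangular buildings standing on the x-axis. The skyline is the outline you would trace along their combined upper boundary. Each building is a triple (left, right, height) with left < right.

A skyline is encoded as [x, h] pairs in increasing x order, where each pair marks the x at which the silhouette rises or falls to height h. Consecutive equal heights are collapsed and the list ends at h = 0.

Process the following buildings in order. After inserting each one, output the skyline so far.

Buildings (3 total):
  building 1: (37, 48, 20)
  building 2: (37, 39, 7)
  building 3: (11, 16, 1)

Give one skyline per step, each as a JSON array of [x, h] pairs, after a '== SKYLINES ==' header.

== SKYLINES ==
[[37,20],[48,0]]
[[37,20],[48,0]]
[[11,1],[16,0],[37,20],[48,0]]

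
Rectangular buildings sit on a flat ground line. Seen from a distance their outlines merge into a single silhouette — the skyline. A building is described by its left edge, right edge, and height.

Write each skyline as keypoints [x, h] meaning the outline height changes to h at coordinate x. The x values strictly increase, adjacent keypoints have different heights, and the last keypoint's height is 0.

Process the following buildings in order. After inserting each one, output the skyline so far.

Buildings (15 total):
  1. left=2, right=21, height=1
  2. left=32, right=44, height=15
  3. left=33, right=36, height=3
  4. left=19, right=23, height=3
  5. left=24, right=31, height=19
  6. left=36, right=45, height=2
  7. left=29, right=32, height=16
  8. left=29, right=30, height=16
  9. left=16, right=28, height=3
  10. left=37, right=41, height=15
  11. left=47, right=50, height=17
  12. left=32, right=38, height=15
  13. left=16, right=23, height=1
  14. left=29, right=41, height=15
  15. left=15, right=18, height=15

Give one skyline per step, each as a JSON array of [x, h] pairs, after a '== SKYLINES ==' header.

== SKYLINES ==
[[2,1],[21,0]]
[[2,1],[21,0],[32,15],[44,0]]
[[2,1],[21,0],[32,15],[44,0]]
[[2,1],[19,3],[23,0],[32,15],[44,0]]
[[2,1],[19,3],[23,0],[24,19],[31,0],[32,15],[44,0]]
[[2,1],[19,3],[23,0],[24,19],[31,0],[32,15],[44,2],[45,0]]
[[2,1],[19,3],[23,0],[24,19],[31,16],[32,15],[44,2],[45,0]]
[[2,1],[19,3],[23,0],[24,19],[31,16],[32,15],[44,2],[45,0]]
[[2,1],[16,3],[24,19],[31,16],[32,15],[44,2],[45,0]]
[[2,1],[16,3],[24,19],[31,16],[32,15],[44,2],[45,0]]
[[2,1],[16,3],[24,19],[31,16],[32,15],[44,2],[45,0],[47,17],[50,0]]
[[2,1],[16,3],[24,19],[31,16],[32,15],[44,2],[45,0],[47,17],[50,0]]
[[2,1],[16,3],[24,19],[31,16],[32,15],[44,2],[45,0],[47,17],[50,0]]
[[2,1],[16,3],[24,19],[31,16],[32,15],[44,2],[45,0],[47,17],[50,0]]
[[2,1],[15,15],[18,3],[24,19],[31,16],[32,15],[44,2],[45,0],[47,17],[50,0]]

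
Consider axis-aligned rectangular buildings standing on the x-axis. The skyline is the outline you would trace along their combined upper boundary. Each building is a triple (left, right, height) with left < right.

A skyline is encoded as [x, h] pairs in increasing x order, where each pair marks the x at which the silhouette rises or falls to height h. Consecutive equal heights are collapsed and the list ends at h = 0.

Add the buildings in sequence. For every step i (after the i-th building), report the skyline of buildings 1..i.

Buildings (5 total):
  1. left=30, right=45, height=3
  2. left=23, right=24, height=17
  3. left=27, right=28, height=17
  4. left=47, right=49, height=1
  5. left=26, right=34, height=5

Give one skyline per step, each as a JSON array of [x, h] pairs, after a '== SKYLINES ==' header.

== SKYLINES ==
[[30,3],[45,0]]
[[23,17],[24,0],[30,3],[45,0]]
[[23,17],[24,0],[27,17],[28,0],[30,3],[45,0]]
[[23,17],[24,0],[27,17],[28,0],[30,3],[45,0],[47,1],[49,0]]
[[23,17],[24,0],[26,5],[27,17],[28,5],[34,3],[45,0],[47,1],[49,0]]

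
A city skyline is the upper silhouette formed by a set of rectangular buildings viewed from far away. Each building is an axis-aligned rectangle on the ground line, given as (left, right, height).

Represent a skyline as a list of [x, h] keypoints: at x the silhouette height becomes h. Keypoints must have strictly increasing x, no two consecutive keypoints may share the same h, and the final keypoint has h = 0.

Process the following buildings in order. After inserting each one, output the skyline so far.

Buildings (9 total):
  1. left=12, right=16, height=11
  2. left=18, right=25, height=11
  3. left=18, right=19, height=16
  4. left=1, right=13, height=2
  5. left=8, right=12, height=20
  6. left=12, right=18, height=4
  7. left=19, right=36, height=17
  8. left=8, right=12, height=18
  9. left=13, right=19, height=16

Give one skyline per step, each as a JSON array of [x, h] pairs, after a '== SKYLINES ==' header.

== SKYLINES ==
[[12,11],[16,0]]
[[12,11],[16,0],[18,11],[25,0]]
[[12,11],[16,0],[18,16],[19,11],[25,0]]
[[1,2],[12,11],[16,0],[18,16],[19,11],[25,0]]
[[1,2],[8,20],[12,11],[16,0],[18,16],[19,11],[25,0]]
[[1,2],[8,20],[12,11],[16,4],[18,16],[19,11],[25,0]]
[[1,2],[8,20],[12,11],[16,4],[18,16],[19,17],[36,0]]
[[1,2],[8,20],[12,11],[16,4],[18,16],[19,17],[36,0]]
[[1,2],[8,20],[12,11],[13,16],[19,17],[36,0]]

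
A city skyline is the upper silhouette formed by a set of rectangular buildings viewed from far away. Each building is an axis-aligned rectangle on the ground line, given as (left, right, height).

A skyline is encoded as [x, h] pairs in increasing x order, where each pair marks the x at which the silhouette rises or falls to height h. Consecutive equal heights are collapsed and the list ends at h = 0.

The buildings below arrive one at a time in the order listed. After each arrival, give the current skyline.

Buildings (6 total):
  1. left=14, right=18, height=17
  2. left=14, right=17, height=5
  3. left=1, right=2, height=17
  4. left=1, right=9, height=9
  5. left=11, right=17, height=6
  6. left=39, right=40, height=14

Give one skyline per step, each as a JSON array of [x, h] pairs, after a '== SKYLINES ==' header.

== SKYLINES ==
[[14,17],[18,0]]
[[14,17],[18,0]]
[[1,17],[2,0],[14,17],[18,0]]
[[1,17],[2,9],[9,0],[14,17],[18,0]]
[[1,17],[2,9],[9,0],[11,6],[14,17],[18,0]]
[[1,17],[2,9],[9,0],[11,6],[14,17],[18,0],[39,14],[40,0]]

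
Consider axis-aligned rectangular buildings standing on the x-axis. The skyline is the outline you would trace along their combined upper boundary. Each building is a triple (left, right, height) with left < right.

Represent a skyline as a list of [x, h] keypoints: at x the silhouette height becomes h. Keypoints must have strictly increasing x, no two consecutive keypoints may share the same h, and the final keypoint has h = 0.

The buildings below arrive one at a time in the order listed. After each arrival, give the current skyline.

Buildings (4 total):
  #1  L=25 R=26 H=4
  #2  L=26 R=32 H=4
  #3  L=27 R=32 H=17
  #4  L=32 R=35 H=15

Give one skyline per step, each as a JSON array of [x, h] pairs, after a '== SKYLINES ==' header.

== SKYLINES ==
[[25,4],[26,0]]
[[25,4],[32,0]]
[[25,4],[27,17],[32,0]]
[[25,4],[27,17],[32,15],[35,0]]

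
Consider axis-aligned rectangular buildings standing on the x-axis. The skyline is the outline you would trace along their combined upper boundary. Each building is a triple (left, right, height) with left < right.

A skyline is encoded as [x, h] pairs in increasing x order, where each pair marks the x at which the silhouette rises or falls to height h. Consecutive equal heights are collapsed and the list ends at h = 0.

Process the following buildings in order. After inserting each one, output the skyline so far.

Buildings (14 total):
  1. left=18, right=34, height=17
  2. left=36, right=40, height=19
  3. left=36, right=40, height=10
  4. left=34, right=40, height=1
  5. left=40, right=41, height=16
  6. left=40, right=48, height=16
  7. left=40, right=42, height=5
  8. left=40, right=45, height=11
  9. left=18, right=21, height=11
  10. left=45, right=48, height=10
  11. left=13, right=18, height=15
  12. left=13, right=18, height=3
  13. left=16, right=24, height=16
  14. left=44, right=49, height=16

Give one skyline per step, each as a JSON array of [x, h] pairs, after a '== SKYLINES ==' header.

== SKYLINES ==
[[18,17],[34,0]]
[[18,17],[34,0],[36,19],[40,0]]
[[18,17],[34,0],[36,19],[40,0]]
[[18,17],[34,1],[36,19],[40,0]]
[[18,17],[34,1],[36,19],[40,16],[41,0]]
[[18,17],[34,1],[36,19],[40,16],[48,0]]
[[18,17],[34,1],[36,19],[40,16],[48,0]]
[[18,17],[34,1],[36,19],[40,16],[48,0]]
[[18,17],[34,1],[36,19],[40,16],[48,0]]
[[18,17],[34,1],[36,19],[40,16],[48,0]]
[[13,15],[18,17],[34,1],[36,19],[40,16],[48,0]]
[[13,15],[18,17],[34,1],[36,19],[40,16],[48,0]]
[[13,15],[16,16],[18,17],[34,1],[36,19],[40,16],[48,0]]
[[13,15],[16,16],[18,17],[34,1],[36,19],[40,16],[49,0]]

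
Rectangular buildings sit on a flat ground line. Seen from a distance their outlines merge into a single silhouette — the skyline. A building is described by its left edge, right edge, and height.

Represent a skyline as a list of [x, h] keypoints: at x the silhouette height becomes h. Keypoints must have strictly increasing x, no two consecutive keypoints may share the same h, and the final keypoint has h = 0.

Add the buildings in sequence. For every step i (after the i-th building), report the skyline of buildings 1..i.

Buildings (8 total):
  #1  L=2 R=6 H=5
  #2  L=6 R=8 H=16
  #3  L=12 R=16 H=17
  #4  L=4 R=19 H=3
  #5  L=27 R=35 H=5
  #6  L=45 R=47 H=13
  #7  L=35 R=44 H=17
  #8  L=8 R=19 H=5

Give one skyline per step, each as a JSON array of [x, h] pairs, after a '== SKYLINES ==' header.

== SKYLINES ==
[[2,5],[6,0]]
[[2,5],[6,16],[8,0]]
[[2,5],[6,16],[8,0],[12,17],[16,0]]
[[2,5],[6,16],[8,3],[12,17],[16,3],[19,0]]
[[2,5],[6,16],[8,3],[12,17],[16,3],[19,0],[27,5],[35,0]]
[[2,5],[6,16],[8,3],[12,17],[16,3],[19,0],[27,5],[35,0],[45,13],[47,0]]
[[2,5],[6,16],[8,3],[12,17],[16,3],[19,0],[27,5],[35,17],[44,0],[45,13],[47,0]]
[[2,5],[6,16],[8,5],[12,17],[16,5],[19,0],[27,5],[35,17],[44,0],[45,13],[47,0]]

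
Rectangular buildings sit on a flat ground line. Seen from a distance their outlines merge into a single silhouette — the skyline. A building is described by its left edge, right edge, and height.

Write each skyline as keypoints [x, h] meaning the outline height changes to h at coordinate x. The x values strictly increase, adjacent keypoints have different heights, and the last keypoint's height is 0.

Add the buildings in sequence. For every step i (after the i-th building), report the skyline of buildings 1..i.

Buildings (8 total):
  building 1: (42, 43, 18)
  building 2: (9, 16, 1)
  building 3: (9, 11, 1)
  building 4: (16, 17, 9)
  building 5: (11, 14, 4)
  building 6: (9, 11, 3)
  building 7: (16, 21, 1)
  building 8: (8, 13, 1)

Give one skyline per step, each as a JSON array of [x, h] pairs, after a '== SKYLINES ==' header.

== SKYLINES ==
[[42,18],[43,0]]
[[9,1],[16,0],[42,18],[43,0]]
[[9,1],[16,0],[42,18],[43,0]]
[[9,1],[16,9],[17,0],[42,18],[43,0]]
[[9,1],[11,4],[14,1],[16,9],[17,0],[42,18],[43,0]]
[[9,3],[11,4],[14,1],[16,9],[17,0],[42,18],[43,0]]
[[9,3],[11,4],[14,1],[16,9],[17,1],[21,0],[42,18],[43,0]]
[[8,1],[9,3],[11,4],[14,1],[16,9],[17,1],[21,0],[42,18],[43,0]]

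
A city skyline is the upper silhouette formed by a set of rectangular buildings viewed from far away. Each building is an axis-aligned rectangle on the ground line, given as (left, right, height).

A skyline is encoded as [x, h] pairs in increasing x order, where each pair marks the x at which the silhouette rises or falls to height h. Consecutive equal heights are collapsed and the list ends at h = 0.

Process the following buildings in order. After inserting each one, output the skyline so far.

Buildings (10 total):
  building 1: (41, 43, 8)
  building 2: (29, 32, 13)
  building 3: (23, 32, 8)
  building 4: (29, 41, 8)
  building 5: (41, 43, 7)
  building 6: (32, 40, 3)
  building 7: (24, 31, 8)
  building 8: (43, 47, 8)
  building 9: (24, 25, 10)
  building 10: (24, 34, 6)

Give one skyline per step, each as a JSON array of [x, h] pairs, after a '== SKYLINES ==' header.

== SKYLINES ==
[[41,8],[43,0]]
[[29,13],[32,0],[41,8],[43,0]]
[[23,8],[29,13],[32,0],[41,8],[43,0]]
[[23,8],[29,13],[32,8],[43,0]]
[[23,8],[29,13],[32,8],[43,0]]
[[23,8],[29,13],[32,8],[43,0]]
[[23,8],[29,13],[32,8],[43,0]]
[[23,8],[29,13],[32,8],[47,0]]
[[23,8],[24,10],[25,8],[29,13],[32,8],[47,0]]
[[23,8],[24,10],[25,8],[29,13],[32,8],[47,0]]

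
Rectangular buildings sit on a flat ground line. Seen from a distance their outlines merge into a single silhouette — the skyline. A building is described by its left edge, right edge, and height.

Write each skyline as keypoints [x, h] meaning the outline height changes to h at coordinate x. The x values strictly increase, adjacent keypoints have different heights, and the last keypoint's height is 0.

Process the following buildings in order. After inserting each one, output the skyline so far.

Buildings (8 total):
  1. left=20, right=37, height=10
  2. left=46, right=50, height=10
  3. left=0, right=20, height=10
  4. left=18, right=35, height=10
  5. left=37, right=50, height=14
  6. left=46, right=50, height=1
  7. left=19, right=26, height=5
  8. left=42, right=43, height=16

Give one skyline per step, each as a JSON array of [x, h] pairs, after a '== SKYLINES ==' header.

== SKYLINES ==
[[20,10],[37,0]]
[[20,10],[37,0],[46,10],[50,0]]
[[0,10],[37,0],[46,10],[50,0]]
[[0,10],[37,0],[46,10],[50,0]]
[[0,10],[37,14],[50,0]]
[[0,10],[37,14],[50,0]]
[[0,10],[37,14],[50,0]]
[[0,10],[37,14],[42,16],[43,14],[50,0]]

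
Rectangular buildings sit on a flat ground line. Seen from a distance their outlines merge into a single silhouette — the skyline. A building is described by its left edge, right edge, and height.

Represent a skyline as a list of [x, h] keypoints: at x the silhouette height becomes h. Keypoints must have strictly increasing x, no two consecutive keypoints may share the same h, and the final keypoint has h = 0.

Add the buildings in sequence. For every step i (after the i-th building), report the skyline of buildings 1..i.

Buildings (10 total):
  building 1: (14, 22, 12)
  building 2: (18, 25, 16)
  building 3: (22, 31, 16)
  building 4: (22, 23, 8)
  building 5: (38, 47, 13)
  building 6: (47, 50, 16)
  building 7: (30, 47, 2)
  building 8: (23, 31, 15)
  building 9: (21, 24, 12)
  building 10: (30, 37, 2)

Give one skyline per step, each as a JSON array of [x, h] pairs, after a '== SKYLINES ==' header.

== SKYLINES ==
[[14,12],[22,0]]
[[14,12],[18,16],[25,0]]
[[14,12],[18,16],[31,0]]
[[14,12],[18,16],[31,0]]
[[14,12],[18,16],[31,0],[38,13],[47,0]]
[[14,12],[18,16],[31,0],[38,13],[47,16],[50,0]]
[[14,12],[18,16],[31,2],[38,13],[47,16],[50,0]]
[[14,12],[18,16],[31,2],[38,13],[47,16],[50,0]]
[[14,12],[18,16],[31,2],[38,13],[47,16],[50,0]]
[[14,12],[18,16],[31,2],[38,13],[47,16],[50,0]]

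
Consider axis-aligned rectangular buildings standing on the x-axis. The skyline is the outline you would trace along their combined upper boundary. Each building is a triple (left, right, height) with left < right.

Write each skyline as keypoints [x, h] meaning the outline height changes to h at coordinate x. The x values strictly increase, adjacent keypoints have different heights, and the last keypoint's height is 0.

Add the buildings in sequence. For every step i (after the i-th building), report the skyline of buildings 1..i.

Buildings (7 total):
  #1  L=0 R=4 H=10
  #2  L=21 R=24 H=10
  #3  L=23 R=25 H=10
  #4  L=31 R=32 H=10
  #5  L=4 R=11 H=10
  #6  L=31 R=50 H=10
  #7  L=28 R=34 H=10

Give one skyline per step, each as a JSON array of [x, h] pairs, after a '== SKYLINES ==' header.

== SKYLINES ==
[[0,10],[4,0]]
[[0,10],[4,0],[21,10],[24,0]]
[[0,10],[4,0],[21,10],[25,0]]
[[0,10],[4,0],[21,10],[25,0],[31,10],[32,0]]
[[0,10],[11,0],[21,10],[25,0],[31,10],[32,0]]
[[0,10],[11,0],[21,10],[25,0],[31,10],[50,0]]
[[0,10],[11,0],[21,10],[25,0],[28,10],[50,0]]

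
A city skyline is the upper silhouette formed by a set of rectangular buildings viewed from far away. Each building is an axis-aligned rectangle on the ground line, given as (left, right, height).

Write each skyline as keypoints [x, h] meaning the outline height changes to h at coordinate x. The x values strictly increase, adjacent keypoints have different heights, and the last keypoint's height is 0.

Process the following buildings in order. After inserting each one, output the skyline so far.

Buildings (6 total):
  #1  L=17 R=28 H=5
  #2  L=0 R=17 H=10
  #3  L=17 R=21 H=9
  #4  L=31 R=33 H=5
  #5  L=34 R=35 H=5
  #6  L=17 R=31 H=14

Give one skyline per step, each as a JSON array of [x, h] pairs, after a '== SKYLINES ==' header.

== SKYLINES ==
[[17,5],[28,0]]
[[0,10],[17,5],[28,0]]
[[0,10],[17,9],[21,5],[28,0]]
[[0,10],[17,9],[21,5],[28,0],[31,5],[33,0]]
[[0,10],[17,9],[21,5],[28,0],[31,5],[33,0],[34,5],[35,0]]
[[0,10],[17,14],[31,5],[33,0],[34,5],[35,0]]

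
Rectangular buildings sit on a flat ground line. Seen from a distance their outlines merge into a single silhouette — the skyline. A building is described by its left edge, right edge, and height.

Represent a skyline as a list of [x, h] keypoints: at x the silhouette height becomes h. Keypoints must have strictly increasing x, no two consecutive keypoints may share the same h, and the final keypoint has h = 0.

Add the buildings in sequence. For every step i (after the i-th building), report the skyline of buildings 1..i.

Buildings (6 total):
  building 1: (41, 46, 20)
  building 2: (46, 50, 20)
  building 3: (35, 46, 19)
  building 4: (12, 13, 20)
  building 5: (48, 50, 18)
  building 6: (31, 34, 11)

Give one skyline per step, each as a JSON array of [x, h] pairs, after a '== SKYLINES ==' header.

== SKYLINES ==
[[41,20],[46,0]]
[[41,20],[50,0]]
[[35,19],[41,20],[50,0]]
[[12,20],[13,0],[35,19],[41,20],[50,0]]
[[12,20],[13,0],[35,19],[41,20],[50,0]]
[[12,20],[13,0],[31,11],[34,0],[35,19],[41,20],[50,0]]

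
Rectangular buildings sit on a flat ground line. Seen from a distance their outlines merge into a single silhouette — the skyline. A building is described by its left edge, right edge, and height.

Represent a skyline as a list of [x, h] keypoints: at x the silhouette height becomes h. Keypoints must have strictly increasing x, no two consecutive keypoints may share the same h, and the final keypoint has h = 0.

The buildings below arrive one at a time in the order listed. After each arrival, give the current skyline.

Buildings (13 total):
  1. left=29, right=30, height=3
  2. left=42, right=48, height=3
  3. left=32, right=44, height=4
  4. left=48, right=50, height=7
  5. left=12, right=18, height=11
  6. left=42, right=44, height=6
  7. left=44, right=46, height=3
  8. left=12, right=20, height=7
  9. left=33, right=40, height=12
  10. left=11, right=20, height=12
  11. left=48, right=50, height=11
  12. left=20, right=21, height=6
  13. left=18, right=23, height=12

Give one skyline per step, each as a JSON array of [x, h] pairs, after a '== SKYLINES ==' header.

== SKYLINES ==
[[29,3],[30,0]]
[[29,3],[30,0],[42,3],[48,0]]
[[29,3],[30,0],[32,4],[44,3],[48,0]]
[[29,3],[30,0],[32,4],[44,3],[48,7],[50,0]]
[[12,11],[18,0],[29,3],[30,0],[32,4],[44,3],[48,7],[50,0]]
[[12,11],[18,0],[29,3],[30,0],[32,4],[42,6],[44,3],[48,7],[50,0]]
[[12,11],[18,0],[29,3],[30,0],[32,4],[42,6],[44,3],[48,7],[50,0]]
[[12,11],[18,7],[20,0],[29,3],[30,0],[32,4],[42,6],[44,3],[48,7],[50,0]]
[[12,11],[18,7],[20,0],[29,3],[30,0],[32,4],[33,12],[40,4],[42,6],[44,3],[48,7],[50,0]]
[[11,12],[20,0],[29,3],[30,0],[32,4],[33,12],[40,4],[42,6],[44,3],[48,7],[50,0]]
[[11,12],[20,0],[29,3],[30,0],[32,4],[33,12],[40,4],[42,6],[44,3],[48,11],[50,0]]
[[11,12],[20,6],[21,0],[29,3],[30,0],[32,4],[33,12],[40,4],[42,6],[44,3],[48,11],[50,0]]
[[11,12],[23,0],[29,3],[30,0],[32,4],[33,12],[40,4],[42,6],[44,3],[48,11],[50,0]]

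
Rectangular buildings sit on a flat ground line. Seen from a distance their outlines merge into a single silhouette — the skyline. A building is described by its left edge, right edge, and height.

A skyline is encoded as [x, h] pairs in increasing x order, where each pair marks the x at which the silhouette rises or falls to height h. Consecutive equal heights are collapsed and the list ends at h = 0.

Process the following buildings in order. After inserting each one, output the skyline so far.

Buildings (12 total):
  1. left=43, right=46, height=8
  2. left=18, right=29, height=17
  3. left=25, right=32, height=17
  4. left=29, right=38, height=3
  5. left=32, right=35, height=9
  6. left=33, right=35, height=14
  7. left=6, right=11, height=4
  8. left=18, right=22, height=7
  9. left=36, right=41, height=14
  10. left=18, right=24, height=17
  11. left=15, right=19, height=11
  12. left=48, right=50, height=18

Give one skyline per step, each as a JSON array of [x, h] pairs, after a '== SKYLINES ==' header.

== SKYLINES ==
[[43,8],[46,0]]
[[18,17],[29,0],[43,8],[46,0]]
[[18,17],[32,0],[43,8],[46,0]]
[[18,17],[32,3],[38,0],[43,8],[46,0]]
[[18,17],[32,9],[35,3],[38,0],[43,8],[46,0]]
[[18,17],[32,9],[33,14],[35,3],[38,0],[43,8],[46,0]]
[[6,4],[11,0],[18,17],[32,9],[33,14],[35,3],[38,0],[43,8],[46,0]]
[[6,4],[11,0],[18,17],[32,9],[33,14],[35,3],[38,0],[43,8],[46,0]]
[[6,4],[11,0],[18,17],[32,9],[33,14],[35,3],[36,14],[41,0],[43,8],[46,0]]
[[6,4],[11,0],[18,17],[32,9],[33,14],[35,3],[36,14],[41,0],[43,8],[46,0]]
[[6,4],[11,0],[15,11],[18,17],[32,9],[33,14],[35,3],[36,14],[41,0],[43,8],[46,0]]
[[6,4],[11,0],[15,11],[18,17],[32,9],[33,14],[35,3],[36,14],[41,0],[43,8],[46,0],[48,18],[50,0]]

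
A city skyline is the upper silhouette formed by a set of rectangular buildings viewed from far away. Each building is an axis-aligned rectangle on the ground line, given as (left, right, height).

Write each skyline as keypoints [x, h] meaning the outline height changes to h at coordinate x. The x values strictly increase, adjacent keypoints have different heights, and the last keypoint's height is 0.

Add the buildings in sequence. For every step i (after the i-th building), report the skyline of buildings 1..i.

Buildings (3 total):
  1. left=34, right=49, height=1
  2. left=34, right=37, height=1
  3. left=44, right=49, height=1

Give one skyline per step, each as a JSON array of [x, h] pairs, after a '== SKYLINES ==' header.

== SKYLINES ==
[[34,1],[49,0]]
[[34,1],[49,0]]
[[34,1],[49,0]]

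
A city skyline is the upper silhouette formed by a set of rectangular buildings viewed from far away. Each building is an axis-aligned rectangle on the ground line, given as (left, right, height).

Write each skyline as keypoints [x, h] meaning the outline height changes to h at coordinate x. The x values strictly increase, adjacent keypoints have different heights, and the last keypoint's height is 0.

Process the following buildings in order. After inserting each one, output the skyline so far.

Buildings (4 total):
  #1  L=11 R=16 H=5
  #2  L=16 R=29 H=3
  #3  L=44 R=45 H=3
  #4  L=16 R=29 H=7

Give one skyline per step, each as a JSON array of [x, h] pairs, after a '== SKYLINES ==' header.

== SKYLINES ==
[[11,5],[16,0]]
[[11,5],[16,3],[29,0]]
[[11,5],[16,3],[29,0],[44,3],[45,0]]
[[11,5],[16,7],[29,0],[44,3],[45,0]]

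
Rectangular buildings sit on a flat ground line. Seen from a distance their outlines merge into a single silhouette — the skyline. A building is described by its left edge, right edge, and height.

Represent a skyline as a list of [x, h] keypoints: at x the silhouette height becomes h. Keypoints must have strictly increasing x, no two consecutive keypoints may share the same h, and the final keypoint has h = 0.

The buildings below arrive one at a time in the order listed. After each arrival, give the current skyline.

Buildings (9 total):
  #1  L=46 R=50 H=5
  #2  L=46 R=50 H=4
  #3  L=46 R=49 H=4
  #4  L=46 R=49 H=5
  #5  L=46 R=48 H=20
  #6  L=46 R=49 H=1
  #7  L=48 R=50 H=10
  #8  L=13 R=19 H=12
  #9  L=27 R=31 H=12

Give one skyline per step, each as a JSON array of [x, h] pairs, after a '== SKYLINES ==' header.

== SKYLINES ==
[[46,5],[50,0]]
[[46,5],[50,0]]
[[46,5],[50,0]]
[[46,5],[50,0]]
[[46,20],[48,5],[50,0]]
[[46,20],[48,5],[50,0]]
[[46,20],[48,10],[50,0]]
[[13,12],[19,0],[46,20],[48,10],[50,0]]
[[13,12],[19,0],[27,12],[31,0],[46,20],[48,10],[50,0]]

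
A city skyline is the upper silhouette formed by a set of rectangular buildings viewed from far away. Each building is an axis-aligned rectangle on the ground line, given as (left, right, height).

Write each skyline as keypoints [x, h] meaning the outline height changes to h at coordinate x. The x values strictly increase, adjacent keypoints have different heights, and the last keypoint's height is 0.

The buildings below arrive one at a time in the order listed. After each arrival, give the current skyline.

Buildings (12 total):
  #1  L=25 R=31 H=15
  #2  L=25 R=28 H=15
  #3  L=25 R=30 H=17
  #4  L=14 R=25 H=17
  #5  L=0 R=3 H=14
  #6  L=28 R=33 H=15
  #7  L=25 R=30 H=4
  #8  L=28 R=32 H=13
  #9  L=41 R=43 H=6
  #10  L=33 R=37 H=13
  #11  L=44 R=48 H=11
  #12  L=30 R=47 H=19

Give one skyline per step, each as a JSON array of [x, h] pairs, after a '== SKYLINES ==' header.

== SKYLINES ==
[[25,15],[31,0]]
[[25,15],[31,0]]
[[25,17],[30,15],[31,0]]
[[14,17],[30,15],[31,0]]
[[0,14],[3,0],[14,17],[30,15],[31,0]]
[[0,14],[3,0],[14,17],[30,15],[33,0]]
[[0,14],[3,0],[14,17],[30,15],[33,0]]
[[0,14],[3,0],[14,17],[30,15],[33,0]]
[[0,14],[3,0],[14,17],[30,15],[33,0],[41,6],[43,0]]
[[0,14],[3,0],[14,17],[30,15],[33,13],[37,0],[41,6],[43,0]]
[[0,14],[3,0],[14,17],[30,15],[33,13],[37,0],[41,6],[43,0],[44,11],[48,0]]
[[0,14],[3,0],[14,17],[30,19],[47,11],[48,0]]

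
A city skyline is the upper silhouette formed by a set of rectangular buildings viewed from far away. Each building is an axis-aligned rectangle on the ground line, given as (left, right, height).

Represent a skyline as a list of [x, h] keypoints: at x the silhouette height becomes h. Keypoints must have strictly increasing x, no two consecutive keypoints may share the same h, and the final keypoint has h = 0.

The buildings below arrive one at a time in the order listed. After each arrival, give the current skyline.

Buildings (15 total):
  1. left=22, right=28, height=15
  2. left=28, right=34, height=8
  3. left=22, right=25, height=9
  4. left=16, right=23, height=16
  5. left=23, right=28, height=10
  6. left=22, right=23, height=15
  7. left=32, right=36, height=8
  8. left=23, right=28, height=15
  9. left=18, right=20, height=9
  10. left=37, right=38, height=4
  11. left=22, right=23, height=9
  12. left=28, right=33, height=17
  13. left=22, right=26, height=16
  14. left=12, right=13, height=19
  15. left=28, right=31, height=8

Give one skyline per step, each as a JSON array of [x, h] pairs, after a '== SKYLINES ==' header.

== SKYLINES ==
[[22,15],[28,0]]
[[22,15],[28,8],[34,0]]
[[22,15],[28,8],[34,0]]
[[16,16],[23,15],[28,8],[34,0]]
[[16,16],[23,15],[28,8],[34,0]]
[[16,16],[23,15],[28,8],[34,0]]
[[16,16],[23,15],[28,8],[36,0]]
[[16,16],[23,15],[28,8],[36,0]]
[[16,16],[23,15],[28,8],[36,0]]
[[16,16],[23,15],[28,8],[36,0],[37,4],[38,0]]
[[16,16],[23,15],[28,8],[36,0],[37,4],[38,0]]
[[16,16],[23,15],[28,17],[33,8],[36,0],[37,4],[38,0]]
[[16,16],[26,15],[28,17],[33,8],[36,0],[37,4],[38,0]]
[[12,19],[13,0],[16,16],[26,15],[28,17],[33,8],[36,0],[37,4],[38,0]]
[[12,19],[13,0],[16,16],[26,15],[28,17],[33,8],[36,0],[37,4],[38,0]]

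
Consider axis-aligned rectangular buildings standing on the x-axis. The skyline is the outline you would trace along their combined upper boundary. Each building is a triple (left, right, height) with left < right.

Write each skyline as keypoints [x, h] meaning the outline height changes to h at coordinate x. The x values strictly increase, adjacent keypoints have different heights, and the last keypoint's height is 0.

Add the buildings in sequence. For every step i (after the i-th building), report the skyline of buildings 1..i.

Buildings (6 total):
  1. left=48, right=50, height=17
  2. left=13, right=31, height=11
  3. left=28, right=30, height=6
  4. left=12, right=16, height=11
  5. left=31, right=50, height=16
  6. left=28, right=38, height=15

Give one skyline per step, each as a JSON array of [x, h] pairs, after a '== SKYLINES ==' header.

== SKYLINES ==
[[48,17],[50,0]]
[[13,11],[31,0],[48,17],[50,0]]
[[13,11],[31,0],[48,17],[50,0]]
[[12,11],[31,0],[48,17],[50,0]]
[[12,11],[31,16],[48,17],[50,0]]
[[12,11],[28,15],[31,16],[48,17],[50,0]]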